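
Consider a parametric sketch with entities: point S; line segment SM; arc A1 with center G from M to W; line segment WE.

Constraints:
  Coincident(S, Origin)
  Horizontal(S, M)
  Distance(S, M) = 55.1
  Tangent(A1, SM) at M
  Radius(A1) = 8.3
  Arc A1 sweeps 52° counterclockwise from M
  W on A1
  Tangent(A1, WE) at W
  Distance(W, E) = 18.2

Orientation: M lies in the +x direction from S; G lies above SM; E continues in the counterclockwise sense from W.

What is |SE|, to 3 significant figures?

74.9

S is at the origin; SM is horizontal with |SM| = 55.1 and M on the +x side, so M = (55.1, 0.00). Since A1 is tangent to SM there, GM ⟂ SM, so G = M + (0, 8.3) = (55.1, 8.30). On A1, M sits at bearing -90° from G; a 52° counterclockwise sweep puts W at bearing -38°, so W = G + 8.3·(cos -38°, sin -38°) = (61.6, 3.19). The tangent condition forces GW to be normal to WE, so WE runs along (−sin -38°, cos -38°); with |WE| = 18.2, E = (72.8, 17.5). Then |SE| = |E − S| = 74.9.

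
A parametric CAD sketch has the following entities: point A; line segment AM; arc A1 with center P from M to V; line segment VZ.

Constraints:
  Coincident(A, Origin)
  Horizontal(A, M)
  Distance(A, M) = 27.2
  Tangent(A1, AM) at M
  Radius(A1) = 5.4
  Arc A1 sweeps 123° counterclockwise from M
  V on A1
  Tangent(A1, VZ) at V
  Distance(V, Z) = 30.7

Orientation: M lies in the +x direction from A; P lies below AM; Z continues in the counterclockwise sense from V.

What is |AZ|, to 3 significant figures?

52.1

A is at the origin; A and M share the same y with |AM| = 27.2 and M on the +x side, so M = (27.2, 0.00). Tangency of A1 to AM means the radius PM is perpendicular to AM, so P = M + (0, -5.4) = (27.2, -5.40). On A1, M sits at bearing 90° from P; a 123° counterclockwise sweep puts V at bearing 213°, so V = P + 5.4·(cos 213°, sin 213°) = (22.7, -8.34). The tangent condition forces PV to be normal to VZ, so VZ runs along (−sin 213°, cos 213°); with |VZ| = 30.7, Z = (39.4, -34.1). Then |AZ| = |Z − A| = 52.1.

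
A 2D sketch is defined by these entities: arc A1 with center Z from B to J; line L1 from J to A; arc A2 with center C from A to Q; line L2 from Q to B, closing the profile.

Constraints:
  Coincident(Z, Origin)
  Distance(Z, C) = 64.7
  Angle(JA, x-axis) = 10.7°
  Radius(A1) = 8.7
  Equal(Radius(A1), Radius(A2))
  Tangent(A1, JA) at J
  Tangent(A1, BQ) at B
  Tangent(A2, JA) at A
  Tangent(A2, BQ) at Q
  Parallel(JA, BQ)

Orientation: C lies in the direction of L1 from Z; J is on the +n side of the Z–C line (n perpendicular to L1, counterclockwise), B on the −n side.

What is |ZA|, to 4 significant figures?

65.28

Tangency of A1 to both parallel lines with radius 8.7 puts J and B at Z ± 8.7·n: J = (-1.615, 8.549), B = (1.615, -8.549). Equal radii place A and Q the same way about C: A = C + 8.7·n = (61.96, 20.56), Q = C − 8.7·n = (65.19, 3.464). Then |ZA| = |A − Z| = 65.28.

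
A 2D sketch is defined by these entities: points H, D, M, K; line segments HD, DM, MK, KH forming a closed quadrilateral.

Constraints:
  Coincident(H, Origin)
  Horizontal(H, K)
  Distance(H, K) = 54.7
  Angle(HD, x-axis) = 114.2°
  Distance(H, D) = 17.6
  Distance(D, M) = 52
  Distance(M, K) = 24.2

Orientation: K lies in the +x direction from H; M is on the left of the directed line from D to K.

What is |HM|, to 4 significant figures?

49.57

Checks: |DM| = 52.00 ✓; |MK| = 24.20 ✓.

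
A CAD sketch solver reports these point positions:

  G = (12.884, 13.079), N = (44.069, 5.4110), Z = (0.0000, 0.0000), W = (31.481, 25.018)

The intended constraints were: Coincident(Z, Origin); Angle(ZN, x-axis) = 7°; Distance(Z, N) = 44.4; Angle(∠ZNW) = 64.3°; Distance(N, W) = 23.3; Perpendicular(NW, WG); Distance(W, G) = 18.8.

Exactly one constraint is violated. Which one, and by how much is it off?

Distance(W, G) = 18.8 — off by 3.30.

Z = (0.00, 0.00) ✓; ZN at 7.000° ✓; |ZN| = 44.40 ✓; ∠ZNW = 64.30° ✓; |NW| = 23.30 ✓; ∠(NW, WG) = 90.00° ✓; |WG| = 22.10 ✗.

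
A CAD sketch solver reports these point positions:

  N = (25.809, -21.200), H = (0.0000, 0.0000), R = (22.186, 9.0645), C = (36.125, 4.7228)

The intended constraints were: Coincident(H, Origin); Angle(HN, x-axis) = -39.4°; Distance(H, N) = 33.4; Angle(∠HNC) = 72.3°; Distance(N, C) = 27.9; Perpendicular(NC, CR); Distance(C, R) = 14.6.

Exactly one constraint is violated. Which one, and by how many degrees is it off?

Perpendicular(NC, CR) — off by 4.40°.

H = (0.00, 0.00) ✓; HN at -39.40° ✓; |HN| = 33.40 ✓; ∠HNC = 72.30° ✓; |NC| = 27.90 ✓; ∠(NC, CR) = 94.40° ✗; |CR| = 14.60 ✓.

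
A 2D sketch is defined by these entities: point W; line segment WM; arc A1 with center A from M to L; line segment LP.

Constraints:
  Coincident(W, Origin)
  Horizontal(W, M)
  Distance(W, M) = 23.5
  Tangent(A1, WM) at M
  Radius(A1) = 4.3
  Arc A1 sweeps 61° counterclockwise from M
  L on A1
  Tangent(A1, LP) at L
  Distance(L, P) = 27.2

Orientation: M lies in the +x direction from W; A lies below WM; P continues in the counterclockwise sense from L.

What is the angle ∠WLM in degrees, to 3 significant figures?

143°

W is at the origin; WM is horizontal with |WM| = 23.5 and M on the +x side, so M = (23.5, 0.00). Tangency of A1 to WM means the radius AM is perpendicular to WM, so A = M + (0, -4.3) = (23.5, -4.30). On A1, M sits at bearing 90° from A; a 61° counterclockwise sweep puts L at bearing 151°, so L = A + 4.3·(cos 151°, sin 151°) = (19.7, -2.22). Then cos ∠WLM = LW·LM / (|LW||LM|), giving 143°.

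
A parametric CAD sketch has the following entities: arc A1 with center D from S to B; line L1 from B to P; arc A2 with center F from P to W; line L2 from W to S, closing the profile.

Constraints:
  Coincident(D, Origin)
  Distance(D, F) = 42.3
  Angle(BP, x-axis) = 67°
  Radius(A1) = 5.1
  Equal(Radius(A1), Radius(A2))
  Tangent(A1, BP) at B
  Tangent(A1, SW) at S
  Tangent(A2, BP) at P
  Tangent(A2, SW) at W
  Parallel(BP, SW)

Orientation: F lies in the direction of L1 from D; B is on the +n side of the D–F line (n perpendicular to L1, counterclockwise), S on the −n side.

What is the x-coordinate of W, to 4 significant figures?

21.22

The slot axis is L1's direction at 67.0°, so u = (cos 67.0°, sin 67.0°) = (0.3907, 0.9205) and n = (−sin 67.0°, cos 67.0°) = (-0.9205, 0.3907). D is at the origin and F lies 42.3 along u from D, so F = 42.3·u = (16.53, 38.94). Tangency of A1 to both parallel lines with radius 5.1 puts B and S at D ± 5.1·n: B = (-4.695, 1.993), S = (4.695, -1.993). Equal radii place P and W the same way about F: P = F + 5.1·n = (11.83, 40.93), W = F − 5.1·n = (21.22, 36.94). So W.x = 21.22.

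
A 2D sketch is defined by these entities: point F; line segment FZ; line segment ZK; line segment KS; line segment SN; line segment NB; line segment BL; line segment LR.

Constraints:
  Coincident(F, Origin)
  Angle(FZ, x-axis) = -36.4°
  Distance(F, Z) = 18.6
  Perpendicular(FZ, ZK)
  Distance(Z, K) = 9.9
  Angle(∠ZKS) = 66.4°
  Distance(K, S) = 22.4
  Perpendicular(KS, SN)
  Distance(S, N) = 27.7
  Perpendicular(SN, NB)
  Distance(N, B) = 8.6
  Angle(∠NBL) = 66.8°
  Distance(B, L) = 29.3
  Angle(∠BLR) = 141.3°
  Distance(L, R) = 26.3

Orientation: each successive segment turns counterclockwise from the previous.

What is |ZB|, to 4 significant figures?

21.07

F is at the origin; FZ runs at -36.4° with length 18.6, so Z = (14.97, -11.04). The perpendicularity gives ZK at right angles to FZ, so ZK runs at 53.60°; with |ZK| = 9.9, K = (20.85, -3.069). ∠ZKS = 66.4° gives KS at 167.2° from the x-axis; with |KS| = 22.4, S = (-0.9975, 1.894). The perpendicularity gives SN at right angles to KS, so SN runs at -102.8°; with |SN| = 27.7, N = (-7.134, -25.12). SN is perpendicular to NB, so NB runs at -12.80°; with |NB| = 8.6, B = (1.252, -27.02). Then |ZB| = |B − Z| = 21.07.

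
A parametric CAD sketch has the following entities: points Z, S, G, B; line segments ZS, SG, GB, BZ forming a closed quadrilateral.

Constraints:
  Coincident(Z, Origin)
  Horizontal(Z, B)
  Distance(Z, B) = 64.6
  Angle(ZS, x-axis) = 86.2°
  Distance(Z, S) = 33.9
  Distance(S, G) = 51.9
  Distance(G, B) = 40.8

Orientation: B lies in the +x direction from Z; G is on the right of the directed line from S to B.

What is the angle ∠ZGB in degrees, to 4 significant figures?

136.4°

Checks: |SG| = 51.90 ✓; |GB| = 40.80 ✓.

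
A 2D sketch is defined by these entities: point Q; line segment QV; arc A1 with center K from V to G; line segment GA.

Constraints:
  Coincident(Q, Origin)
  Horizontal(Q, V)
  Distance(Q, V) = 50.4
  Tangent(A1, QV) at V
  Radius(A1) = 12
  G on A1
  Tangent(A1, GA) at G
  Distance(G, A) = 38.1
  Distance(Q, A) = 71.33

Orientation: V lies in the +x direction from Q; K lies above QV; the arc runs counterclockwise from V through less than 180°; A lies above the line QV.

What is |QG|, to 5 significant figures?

63.751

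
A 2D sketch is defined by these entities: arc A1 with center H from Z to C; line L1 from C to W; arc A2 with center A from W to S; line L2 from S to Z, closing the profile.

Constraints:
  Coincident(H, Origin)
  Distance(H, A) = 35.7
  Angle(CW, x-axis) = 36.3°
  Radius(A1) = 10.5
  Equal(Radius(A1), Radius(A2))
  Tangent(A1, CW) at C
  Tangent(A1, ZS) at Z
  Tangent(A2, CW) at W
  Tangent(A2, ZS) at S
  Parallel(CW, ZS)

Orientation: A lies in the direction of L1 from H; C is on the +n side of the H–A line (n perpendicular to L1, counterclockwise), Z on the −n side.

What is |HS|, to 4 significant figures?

37.21

Tangency of A1 to both parallel lines with radius 10.5 puts C and Z at H ± 10.5·n: C = (-6.216, 8.462), Z = (6.216, -8.462). Equal radii place W and S the same way about A: W = A + 10.5·n = (22.56, 29.60), S = A − 10.5·n = (34.99, 12.67). Then |HS| = |S − H| = 37.21.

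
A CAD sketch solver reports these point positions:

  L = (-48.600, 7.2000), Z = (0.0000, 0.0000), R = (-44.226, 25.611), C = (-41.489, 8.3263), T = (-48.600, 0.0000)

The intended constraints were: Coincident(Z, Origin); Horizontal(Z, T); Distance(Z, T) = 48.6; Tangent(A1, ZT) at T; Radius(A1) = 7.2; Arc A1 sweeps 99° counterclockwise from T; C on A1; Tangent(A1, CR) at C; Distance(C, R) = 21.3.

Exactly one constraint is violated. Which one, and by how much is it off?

Distance(C, R) = 21.3 — off by 3.80.

Z = (0.00, 0.00) ✓; Z.y = 0.00, T.y = 0.00 ✓; |ZT| = 48.60 ✓; ∠(LT, TZ) = 90.00° ✓; |LT| = 7.200 ✓; bearing(L→C) − bearing(L→T) = 99.00° ✓; |LC| = 7.200 ✓; ∠(LC, CR) = 90.00° ✓; |CR| = 17.50 ✗.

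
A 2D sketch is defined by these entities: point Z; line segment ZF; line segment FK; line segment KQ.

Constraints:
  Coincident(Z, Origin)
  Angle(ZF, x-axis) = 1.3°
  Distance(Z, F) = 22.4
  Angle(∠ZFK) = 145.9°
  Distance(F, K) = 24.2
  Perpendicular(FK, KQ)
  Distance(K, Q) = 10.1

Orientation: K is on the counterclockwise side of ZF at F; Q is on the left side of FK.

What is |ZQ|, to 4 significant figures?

42.82

∠ZFK = 145.9°, so FK runs at 1.3° + (180° − 145.9°) = 35.40° from the x-axis; with |FK| = 24.2, K = F + 24.2·(cos 35.40°, sin 35.40°) = (42.12, 14.53). The perpendicularity gives KQ at right angles to FK; with |KQ| = 10.1 on the left of FK, Q = K + 10.1·(-0.5793, 0.8151) = (36.27, 22.76). Then |ZQ| = |Q − Z| = 42.82.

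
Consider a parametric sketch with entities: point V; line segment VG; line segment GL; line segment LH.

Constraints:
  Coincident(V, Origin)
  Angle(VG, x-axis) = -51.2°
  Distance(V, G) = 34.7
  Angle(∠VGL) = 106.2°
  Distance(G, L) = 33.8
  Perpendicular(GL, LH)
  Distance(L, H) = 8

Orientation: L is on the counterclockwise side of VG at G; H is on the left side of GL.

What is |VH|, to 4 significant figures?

50.32

V is at the origin; VG runs at -51.2° with length 34.7, so G = 34.7·(cos -51.2°, sin -51.2°) = (21.74, -27.04). ∠VGL = 106.2°, so GL runs at -51.2° + (180° − 106.2°) = 22.60° from the x-axis; with |GL| = 33.8, L = G + 33.8·(cos 22.60°, sin 22.60°) = (52.95, -14.05). The perpendicularity gives LH at right angles to GL; with |LH| = 8.0 on the left of GL, H = L + 8.0·(-0.3843, 0.9232) = (49.87, -6.668). Then |VH| = |H − V| = 50.32.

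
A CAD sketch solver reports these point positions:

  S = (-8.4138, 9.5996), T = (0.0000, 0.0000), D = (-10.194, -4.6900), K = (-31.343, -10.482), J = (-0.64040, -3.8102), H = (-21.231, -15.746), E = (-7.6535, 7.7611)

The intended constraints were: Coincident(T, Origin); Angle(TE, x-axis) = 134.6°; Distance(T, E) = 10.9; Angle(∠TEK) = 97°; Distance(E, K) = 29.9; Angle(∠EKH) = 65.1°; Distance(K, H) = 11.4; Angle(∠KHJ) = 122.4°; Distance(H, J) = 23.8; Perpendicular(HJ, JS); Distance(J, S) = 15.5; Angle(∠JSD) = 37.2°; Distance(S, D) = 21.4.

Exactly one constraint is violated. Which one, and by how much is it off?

Distance(S, D) = 21.4 — off by 7.00.

T = (0.00, 0.00) ✓; TE at 134.6° ✓; |TE| = 10.90 ✓; ∠TEK = 97.00° ✓; |EK| = 29.90 ✓; ∠EKH = 65.10° ✓; |KH| = 11.40 ✓; ∠KHJ = 122.4° ✓; |HJ| = 23.80 ✓; ∠(HJ, JS) = 90.00° ✓; |JS| = 15.50 ✓; ∠JSD = 37.20° ✓; |SD| = 14.40 ✗.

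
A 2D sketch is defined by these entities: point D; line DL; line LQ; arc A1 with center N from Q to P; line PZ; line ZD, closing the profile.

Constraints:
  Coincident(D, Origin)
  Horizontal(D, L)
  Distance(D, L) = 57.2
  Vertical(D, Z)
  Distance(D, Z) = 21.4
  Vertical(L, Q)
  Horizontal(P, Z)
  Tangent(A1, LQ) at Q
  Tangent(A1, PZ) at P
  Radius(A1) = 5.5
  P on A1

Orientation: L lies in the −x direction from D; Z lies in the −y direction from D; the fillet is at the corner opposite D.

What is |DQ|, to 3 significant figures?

59.4

D is at the origin; DL is horizontal with |DL| = 57.2 and L on the −x side, so L = (-57.2, 0.00). DZ is vertical with |DZ| = 21.4 and Z on the −y side, so Z = (0.00, -21.4). The virtual corner opposite D is at (-57.2, -21.4). Since A1 is tangent to LQ there, NQ ⟂ LQ and A1 meets PZ tangentially, so NP is at right angles to PZ, with radius 5.5, so the center N sits 5.5 in from both sides at N = (-51.7, -15.9). That places the tangent points at Q = (-57.2, -15.9) on LQ and P = (-51.7, -21.4) on PZ. Then |DQ| = |Q − D| = 59.4.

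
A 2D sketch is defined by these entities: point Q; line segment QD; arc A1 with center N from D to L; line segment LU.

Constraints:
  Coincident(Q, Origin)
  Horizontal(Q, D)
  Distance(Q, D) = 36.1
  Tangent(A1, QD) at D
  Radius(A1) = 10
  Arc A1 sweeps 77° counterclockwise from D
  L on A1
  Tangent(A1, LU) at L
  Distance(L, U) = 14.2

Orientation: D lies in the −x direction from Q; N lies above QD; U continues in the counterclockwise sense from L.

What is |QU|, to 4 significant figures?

31.66

Q is at the origin; QD is horizontal with |QD| = 36.1 and D on the −x side, so D = (-36.10, 0.000). Tangency of A1 to QD means the radius ND is perpendicular to QD, so N = D + (0, 10) = (-36.10, 10.00). On A1, D sits at bearing -90° from N; a 77° counterclockwise sweep puts L at bearing -13°, so L = N + 10.0·(cos -13°, sin -13°) = (-26.36, 7.750). The tangent condition forces NL to be normal to LU, so LU runs along (−sin -13°, cos -13°); with |LU| = 14.2, U = (-23.16, 21.59). Then |QU| = |U − Q| = 31.66.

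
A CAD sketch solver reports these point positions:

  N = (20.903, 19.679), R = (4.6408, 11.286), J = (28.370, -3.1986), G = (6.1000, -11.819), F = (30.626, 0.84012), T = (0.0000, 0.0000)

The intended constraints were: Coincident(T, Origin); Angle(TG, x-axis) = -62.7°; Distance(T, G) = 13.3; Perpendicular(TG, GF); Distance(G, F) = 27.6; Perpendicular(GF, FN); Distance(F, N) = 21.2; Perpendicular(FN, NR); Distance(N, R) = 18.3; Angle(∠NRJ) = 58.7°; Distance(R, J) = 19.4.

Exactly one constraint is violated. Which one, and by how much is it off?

Distance(R, J) = 19.4 — off by 8.40.

T = (0.00, 0.00) ✓; TG at -62.70° ✓; |TG| = 13.30 ✓; ∠(TG, GF) = 90.00° ✓; |GF| = 27.60 ✓; ∠(GF, FN) = 90.00° ✓; |FN| = 21.20 ✓; ∠(FN, NR) = 90.00° ✓; |NR| = 18.30 ✓; ∠NRJ = 58.70° ✓; |RJ| = 27.80 ✗.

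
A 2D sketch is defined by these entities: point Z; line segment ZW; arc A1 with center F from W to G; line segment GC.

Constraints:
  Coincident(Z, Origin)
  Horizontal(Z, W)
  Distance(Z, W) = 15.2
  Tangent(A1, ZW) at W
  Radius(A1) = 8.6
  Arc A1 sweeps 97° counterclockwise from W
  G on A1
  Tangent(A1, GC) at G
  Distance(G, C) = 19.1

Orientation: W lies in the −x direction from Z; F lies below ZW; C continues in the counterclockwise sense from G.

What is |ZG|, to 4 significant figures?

25.62

Z is at the origin; ZW is horizontal with |ZW| = 15.2 and W on the −x side, so W = (-15.20, 0.000). A1 meets ZW tangentially, so FW is at right angles to ZW, so F = W + (0, -8.6) = (-15.20, -8.600). On A1, W sits at bearing 90° from F; a 97° counterclockwise sweep puts G at bearing 187°, so G = F + 8.6·(cos 187°, sin 187°) = (-23.74, -9.648). Then |ZG| = |G − Z| = 25.62.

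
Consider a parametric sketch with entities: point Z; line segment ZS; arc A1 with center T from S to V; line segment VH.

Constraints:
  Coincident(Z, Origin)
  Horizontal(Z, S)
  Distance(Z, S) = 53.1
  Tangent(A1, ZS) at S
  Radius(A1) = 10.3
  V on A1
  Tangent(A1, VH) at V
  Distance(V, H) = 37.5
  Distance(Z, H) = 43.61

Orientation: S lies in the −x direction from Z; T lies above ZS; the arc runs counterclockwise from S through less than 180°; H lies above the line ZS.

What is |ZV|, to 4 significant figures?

44.68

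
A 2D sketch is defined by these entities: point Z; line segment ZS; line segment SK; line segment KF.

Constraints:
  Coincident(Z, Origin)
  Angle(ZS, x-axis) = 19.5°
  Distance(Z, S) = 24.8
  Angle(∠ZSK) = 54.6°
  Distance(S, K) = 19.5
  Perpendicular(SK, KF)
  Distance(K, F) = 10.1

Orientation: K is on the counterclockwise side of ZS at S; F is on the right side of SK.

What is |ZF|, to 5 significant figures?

30.747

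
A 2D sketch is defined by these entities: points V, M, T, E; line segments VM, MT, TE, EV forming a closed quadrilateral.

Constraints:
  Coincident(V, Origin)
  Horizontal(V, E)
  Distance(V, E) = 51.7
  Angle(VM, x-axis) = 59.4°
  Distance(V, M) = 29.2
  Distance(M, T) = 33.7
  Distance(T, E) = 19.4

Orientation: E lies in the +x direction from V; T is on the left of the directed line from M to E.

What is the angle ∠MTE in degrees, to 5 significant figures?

111.37°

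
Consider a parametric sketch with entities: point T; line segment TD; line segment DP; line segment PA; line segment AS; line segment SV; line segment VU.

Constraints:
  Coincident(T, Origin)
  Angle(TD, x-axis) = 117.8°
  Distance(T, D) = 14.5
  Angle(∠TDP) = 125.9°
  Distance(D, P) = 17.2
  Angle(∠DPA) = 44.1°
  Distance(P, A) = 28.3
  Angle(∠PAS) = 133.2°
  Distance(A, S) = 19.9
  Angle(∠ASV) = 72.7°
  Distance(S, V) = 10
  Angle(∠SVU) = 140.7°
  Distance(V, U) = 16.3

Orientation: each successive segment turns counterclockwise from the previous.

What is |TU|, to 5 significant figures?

11.103

∠ASV = 72.7° gives SV at 101.90° from the x-axis; with |SV| = 10.0, V = (11.304, 0.80087). ∠SVU = 140.7° gives VU at 141.20° from the x-axis; with |VU| = 16.3, U = (-1.3993, 11.015). Then |TU| = |U − T| = 11.103.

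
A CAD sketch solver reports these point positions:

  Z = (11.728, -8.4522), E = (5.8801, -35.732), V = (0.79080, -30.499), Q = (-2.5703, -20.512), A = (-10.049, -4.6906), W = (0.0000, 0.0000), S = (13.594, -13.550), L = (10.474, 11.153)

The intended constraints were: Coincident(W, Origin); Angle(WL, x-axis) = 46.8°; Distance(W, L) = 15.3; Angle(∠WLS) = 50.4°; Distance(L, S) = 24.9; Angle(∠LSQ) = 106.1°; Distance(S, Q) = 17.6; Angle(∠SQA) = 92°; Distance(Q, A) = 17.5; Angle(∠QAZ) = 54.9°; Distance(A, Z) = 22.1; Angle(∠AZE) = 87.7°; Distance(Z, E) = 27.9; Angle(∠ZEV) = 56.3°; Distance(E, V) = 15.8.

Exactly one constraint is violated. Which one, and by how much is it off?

Distance(E, V) = 15.8 — off by 8.50.

W = (0.00, 0.00) ✓; WL at 46.80° ✓; |WL| = 15.30 ✓; ∠WLS = 50.40° ✓; |LS| = 24.90 ✓; ∠LSQ = 106.1° ✓; |SQ| = 17.60 ✓; ∠SQA = 92.00° ✓; |QA| = 17.50 ✓; ∠QAZ = 54.90° ✓; |AZ| = 22.10 ✓; ∠AZE = 87.70° ✓; |ZE| = 27.90 ✓; ∠ZEV = 56.30° ✓; |EV| = 7.300 ✗.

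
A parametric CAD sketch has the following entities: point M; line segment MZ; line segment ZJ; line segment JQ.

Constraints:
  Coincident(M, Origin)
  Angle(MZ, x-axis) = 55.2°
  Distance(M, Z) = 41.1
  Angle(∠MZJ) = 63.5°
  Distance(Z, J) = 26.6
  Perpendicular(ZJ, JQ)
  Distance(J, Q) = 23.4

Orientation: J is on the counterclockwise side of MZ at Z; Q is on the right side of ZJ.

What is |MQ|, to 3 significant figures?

60.7

M is at the origin; MZ runs at 55.2° with length 41.1, so Z = 41.1·(cos 55.2°, sin 55.2°) = (23.5, 33.7). ∠MZJ = 63.5°, so ZJ runs at 55.2° + (180° − 63.5°) = 172° from the x-axis; with |ZJ| = 26.6, J = Z + 26.6·(cos 172°, sin 172°) = (-2.87, 37.6). ZJ ⟂ JQ; with |JQ| = 23.4 on the right of ZJ, Q = J + 23.4·(0.144, 0.990) = (0.513, 60.7). Then |MQ| = |Q − M| = 60.7.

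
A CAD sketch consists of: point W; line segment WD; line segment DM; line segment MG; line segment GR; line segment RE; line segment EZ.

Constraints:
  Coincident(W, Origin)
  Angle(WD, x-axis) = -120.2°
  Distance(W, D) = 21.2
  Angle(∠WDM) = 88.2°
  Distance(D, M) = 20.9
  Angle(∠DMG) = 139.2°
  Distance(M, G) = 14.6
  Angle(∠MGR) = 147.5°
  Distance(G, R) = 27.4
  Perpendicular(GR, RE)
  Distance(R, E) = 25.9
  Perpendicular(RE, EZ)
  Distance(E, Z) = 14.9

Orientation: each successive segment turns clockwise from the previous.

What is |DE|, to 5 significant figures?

45.761

W is at the origin; WD runs at -120.2° with length 21.2, so D = (-10.664, -18.323). ∠WDM = 88.2° gives DM at 148.00° from the x-axis; with |DM| = 20.9, M = (-28.388, -7.2473). ∠DMG = 139.2° gives MG at 107.20° from the x-axis; with |MG| = 14.6, G = (-32.706, 6.6998). ∠MGR = 147.5° gives GR at 74.700° from the x-axis; with |GR| = 27.4, R = (-25.475, 33.129). The perpendicularity gives RE at right angles to GR, so RE runs at -15.300°; with |RE| = 25.9, E = (-0.49341, 26.294). Then |DE| = |E − D| = 45.761.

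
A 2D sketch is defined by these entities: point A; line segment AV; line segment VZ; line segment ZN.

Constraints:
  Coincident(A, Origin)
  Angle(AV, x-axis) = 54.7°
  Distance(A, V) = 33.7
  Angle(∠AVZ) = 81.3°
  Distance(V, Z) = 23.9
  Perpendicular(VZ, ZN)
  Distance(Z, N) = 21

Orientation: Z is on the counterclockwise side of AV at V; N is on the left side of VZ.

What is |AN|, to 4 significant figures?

22.48

∠AVZ = 81.3°, so VZ runs at 54.7° + (180° − 81.3°) = 153.4° from the x-axis; with |VZ| = 23.9, Z = V + 23.9·(cos 153.4°, sin 153.4°) = (-1.896, 38.21). The perpendicularity gives ZN at right angles to VZ; with |ZN| = 21.0 on the left of VZ, N = Z + 21.0·(-0.4478, -0.8942) = (-11.30, 19.43). Then |AN| = |N − A| = 22.48.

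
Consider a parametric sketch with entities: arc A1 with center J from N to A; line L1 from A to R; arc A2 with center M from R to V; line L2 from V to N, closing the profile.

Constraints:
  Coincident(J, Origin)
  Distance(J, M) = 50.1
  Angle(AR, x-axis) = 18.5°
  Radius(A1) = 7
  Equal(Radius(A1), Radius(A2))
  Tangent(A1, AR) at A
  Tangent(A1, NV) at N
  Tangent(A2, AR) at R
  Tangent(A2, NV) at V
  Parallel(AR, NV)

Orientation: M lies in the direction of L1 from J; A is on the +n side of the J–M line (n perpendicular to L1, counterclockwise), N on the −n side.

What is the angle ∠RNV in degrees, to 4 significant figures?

15.61°

The slot axis is L1's direction at 18.5°, so u = (cos 18.5°, sin 18.5°) = (0.9483, 0.3173) and n = (−sin 18.5°, cos 18.5°) = (-0.3173, 0.9483). J is at the origin and M lies 50.1 along u from J, so M = 50.1·u = (47.51, 15.90). Tangency of A1 to both parallel lines with radius 7.0 puts A and N at J ± 7.0·n: A = (-2.221, 6.638), N = (2.221, -6.638). Equal radii place R and V the same way about M: R = M + 7.0·n = (45.29, 22.54), V = M − 7.0·n = (49.73, 9.259). Then cos ∠RNV = NR·NV / (|NR||NV|), giving 15.61°.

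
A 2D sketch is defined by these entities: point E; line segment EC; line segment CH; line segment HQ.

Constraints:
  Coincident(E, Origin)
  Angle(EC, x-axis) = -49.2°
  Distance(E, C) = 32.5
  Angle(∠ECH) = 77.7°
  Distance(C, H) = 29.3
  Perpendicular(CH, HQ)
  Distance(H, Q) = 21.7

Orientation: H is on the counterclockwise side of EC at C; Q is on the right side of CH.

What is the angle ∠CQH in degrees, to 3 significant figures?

53.5°

E is at the origin; EC runs at -49.2° with length 32.5, so C = 32.5·(cos -49.2°, sin -49.2°) = (21.2, -24.6). ∠ECH = 77.7°, so CH runs at -49.2° + (180° − 77.7°) = 53.1° from the x-axis; with |CH| = 29.3, H = C + 29.3·(cos 53.1°, sin 53.1°) = (38.8, -1.17). CH is perpendicular to HQ; with |HQ| = 21.7 on the right of CH, Q = H + 21.7·(0.800, -0.600) = (56.2, -14.2). Then cos ∠CQH = QC·QH / (|QC||QH|), giving 53.5°.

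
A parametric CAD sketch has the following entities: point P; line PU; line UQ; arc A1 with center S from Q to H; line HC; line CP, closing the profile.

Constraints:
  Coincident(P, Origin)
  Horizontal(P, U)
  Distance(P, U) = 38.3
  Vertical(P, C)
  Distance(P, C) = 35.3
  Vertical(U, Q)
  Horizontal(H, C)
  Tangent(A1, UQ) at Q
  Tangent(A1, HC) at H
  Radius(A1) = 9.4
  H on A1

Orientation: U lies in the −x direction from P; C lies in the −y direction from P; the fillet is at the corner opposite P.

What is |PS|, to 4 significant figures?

38.81

P is at the origin; PU is horizontal with |PU| = 38.3 and U on the −x side, so U = (-38.30, 0.000). P and C share the same x with |PC| = 35.3 and C on the −y side, so C = (0.000, -35.30). The virtual corner opposite P is at (-38.30, -35.30). Since A1 is tangent to UQ there, SQ ⟂ UQ and the tangent condition forces SH to be normal to HC, with radius 9.4, so the center S sits 9.4 in from both sides at S = (-28.90, -25.90). Then |PS| = |S − P| = 38.81.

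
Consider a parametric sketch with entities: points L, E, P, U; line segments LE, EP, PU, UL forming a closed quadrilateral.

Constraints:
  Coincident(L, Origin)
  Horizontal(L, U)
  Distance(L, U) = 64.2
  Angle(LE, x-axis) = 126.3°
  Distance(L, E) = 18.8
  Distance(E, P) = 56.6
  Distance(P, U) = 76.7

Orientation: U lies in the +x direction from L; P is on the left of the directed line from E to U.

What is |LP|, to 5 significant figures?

65.609

L is at the origin; L and U share the same y with |LU| = 64.2 and U in +x, so U = (64.2, 0). LE runs at 126.3° with |LE| = 18.8, so E = (-11.130, 15.151). P is determined by |EP| = 56.6 and |PU| = 76.7 together: it lies at the intersection of circle(E, 56.6) and circle(U, 76.7). With |EU| = 76.838, the foot of the radical line on EU is 20.984 from E and the perpendicular offset is √(56.6² − 20.984²) = 52.566. Taking the left-of-EU solution: P = (19.808, 62.548).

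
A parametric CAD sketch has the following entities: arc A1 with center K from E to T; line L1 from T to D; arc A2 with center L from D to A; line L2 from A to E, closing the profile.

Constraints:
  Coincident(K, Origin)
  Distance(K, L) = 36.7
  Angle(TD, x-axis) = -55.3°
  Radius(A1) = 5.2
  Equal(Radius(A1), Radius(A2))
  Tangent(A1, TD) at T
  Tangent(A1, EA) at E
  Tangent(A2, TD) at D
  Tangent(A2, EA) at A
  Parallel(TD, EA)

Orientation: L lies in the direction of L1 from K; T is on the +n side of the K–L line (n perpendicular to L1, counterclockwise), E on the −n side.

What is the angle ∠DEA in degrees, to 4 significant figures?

15.82°

Tangency of A1 to both parallel lines with radius 5.2 puts T and E at K ± 5.2·n: T = (4.275, 2.960), E = (-4.275, -2.960). Equal radii place D and A the same way about L: D = L + 5.2·n = (25.17, -27.21), A = L − 5.2·n = (16.62, -33.13). Then cos ∠DEA = ED·EA / (|ED||EA|), giving 15.82°.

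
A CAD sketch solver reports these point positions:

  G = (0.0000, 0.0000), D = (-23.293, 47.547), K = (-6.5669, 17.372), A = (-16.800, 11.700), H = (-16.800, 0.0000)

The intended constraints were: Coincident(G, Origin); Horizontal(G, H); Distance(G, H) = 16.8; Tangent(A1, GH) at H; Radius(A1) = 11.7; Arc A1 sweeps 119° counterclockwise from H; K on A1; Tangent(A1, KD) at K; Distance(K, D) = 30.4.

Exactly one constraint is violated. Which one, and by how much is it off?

Distance(K, D) = 30.4 — off by 4.10.

G = (0.00, 0.00) ✓; G.y = 0.00, H.y = 0.00 ✓; |GH| = 16.80 ✓; ∠(AH, HG) = 90.00° ✓; |AH| = 11.70 ✓; bearing(A→K) − bearing(A→H) = 119.0° ✓; |AK| = 11.70 ✓; ∠(AK, KD) = 90.00° ✓; |KD| = 34.50 ✗.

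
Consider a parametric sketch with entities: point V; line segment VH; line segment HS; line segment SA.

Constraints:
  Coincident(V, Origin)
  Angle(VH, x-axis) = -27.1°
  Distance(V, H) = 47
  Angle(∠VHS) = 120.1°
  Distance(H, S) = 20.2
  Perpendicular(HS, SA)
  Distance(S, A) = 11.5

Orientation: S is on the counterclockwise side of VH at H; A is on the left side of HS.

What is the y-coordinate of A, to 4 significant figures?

-0.8016

∠VHS = 120.1°, so HS runs at -27.1° + (180° − 120.1°) = 32.80° from the x-axis; with |HS| = 20.2, S = H + 20.2·(cos 32.80°, sin 32.80°) = (58.82, -10.47). HS is perpendicular to SA; with |SA| = 11.5 on the left of HS, A = S + 11.5·(-0.5417, 0.8406) = (52.59, -0.8016). So A.y = -0.8016.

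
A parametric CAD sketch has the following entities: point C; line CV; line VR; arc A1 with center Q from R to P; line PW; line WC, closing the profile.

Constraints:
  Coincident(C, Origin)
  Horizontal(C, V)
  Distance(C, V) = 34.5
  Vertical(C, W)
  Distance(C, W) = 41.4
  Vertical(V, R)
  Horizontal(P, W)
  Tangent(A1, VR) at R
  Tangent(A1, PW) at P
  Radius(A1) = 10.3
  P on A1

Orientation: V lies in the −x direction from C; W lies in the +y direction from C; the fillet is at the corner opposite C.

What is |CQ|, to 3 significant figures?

39.4

C and W share the same x with |CW| = 41.4 and W on the +y side, so W = (0.00, 41.4). The virtual corner opposite C is at (-34.5, 41.4). Since A1 is tangent to VR there, QR ⟂ VR and the tangent condition forces QP to be normal to PW, with radius 10.3, so the center Q sits 10.3 in from both sides at Q = (-24.2, 31.1). Then |CQ| = |Q − C| = 39.4.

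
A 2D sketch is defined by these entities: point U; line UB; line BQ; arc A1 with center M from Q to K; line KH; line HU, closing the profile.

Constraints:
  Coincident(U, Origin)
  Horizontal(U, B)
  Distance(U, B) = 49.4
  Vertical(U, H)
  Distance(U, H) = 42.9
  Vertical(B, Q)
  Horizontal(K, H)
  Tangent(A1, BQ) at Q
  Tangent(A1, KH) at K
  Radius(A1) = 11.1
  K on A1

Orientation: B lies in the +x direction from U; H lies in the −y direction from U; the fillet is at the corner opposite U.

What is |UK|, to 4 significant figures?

57.51

U is at the origin; UB is horizontal with |UB| = 49.4 and B on the +x side, so B = (49.40, 0.000). U and H share the same x with |UH| = 42.9 and H on the −y side, so H = (0.000, -42.90). The virtual corner opposite U is at (49.40, -42.90). The tangent condition forces MQ to be normal to BQ and A1 meets KH tangentially, so MK is at right angles to KH, with radius 11.1, so the center M sits 11.1 in from both sides at M = (38.30, -31.80). That places the tangent points at Q = (49.40, -31.80) on BQ and K = (38.30, -42.90) on KH. Then |UK| = |K − U| = 57.51.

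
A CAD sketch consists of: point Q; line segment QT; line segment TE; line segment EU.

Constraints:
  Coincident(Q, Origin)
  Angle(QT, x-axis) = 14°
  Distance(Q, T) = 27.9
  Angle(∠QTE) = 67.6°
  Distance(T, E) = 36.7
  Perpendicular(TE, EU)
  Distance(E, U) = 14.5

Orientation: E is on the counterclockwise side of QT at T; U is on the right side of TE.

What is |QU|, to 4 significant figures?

47.99

∠QTE = 67.6°, so TE runs at 14.0° + (180° − 67.6°) = 126.4° from the x-axis; with |TE| = 36.7, E = T + 36.7·(cos 126.4°, sin 126.4°) = (5.293, 36.29). TE is perpendicular to EU; with |EU| = 14.5 on the right of TE, U = E + 14.5·(0.8049, 0.5934) = (16.96, 44.89). Then |QU| = |U − Q| = 47.99.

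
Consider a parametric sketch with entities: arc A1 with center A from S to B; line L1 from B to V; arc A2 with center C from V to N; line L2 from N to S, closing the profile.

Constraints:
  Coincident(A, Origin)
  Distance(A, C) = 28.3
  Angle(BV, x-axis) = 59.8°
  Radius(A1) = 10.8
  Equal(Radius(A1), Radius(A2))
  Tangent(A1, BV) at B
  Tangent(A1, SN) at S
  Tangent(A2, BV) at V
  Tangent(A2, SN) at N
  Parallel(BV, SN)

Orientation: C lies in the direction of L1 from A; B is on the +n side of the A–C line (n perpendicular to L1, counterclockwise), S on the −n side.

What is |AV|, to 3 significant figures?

30.3

Tangency of A1 to both parallel lines with radius 10.8 puts B and S at A ± 10.8·n: B = (-9.33, 5.43), S = (9.33, -5.43). Equal radii place V and N the same way about C: V = C + 10.8·n = (4.90, 29.9), N = C − 10.8·n = (23.6, 19.0). Then |AV| = |V − A| = 30.3.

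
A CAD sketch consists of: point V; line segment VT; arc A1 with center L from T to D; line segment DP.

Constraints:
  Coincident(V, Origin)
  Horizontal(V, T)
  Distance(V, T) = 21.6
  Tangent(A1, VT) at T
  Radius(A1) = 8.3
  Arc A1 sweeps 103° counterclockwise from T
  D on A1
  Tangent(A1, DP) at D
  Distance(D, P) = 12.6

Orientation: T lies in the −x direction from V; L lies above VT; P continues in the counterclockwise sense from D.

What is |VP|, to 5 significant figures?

27.766

V is at the origin; VT is horizontal with |VT| = 21.6 and T on the −x side, so T = (-21.600, 0.0000). Since A1 is tangent to VT there, LT ⟂ VT, so L = T + (0, 8.3) = (-21.600, 8.3000). On A1, T sits at bearing -90° from L; a 103° counterclockwise sweep puts D at bearing 13°, so D = L + 8.3·(cos 13°, sin 13°) = (-13.513, 10.167). A1 meets DP tangentially, so LD is at right angles to DP, so DP runs along (−sin 13°, cos 13°); with |DP| = 12.6, P = (-16.347, 22.444). Then |VP| = |P − V| = 27.766.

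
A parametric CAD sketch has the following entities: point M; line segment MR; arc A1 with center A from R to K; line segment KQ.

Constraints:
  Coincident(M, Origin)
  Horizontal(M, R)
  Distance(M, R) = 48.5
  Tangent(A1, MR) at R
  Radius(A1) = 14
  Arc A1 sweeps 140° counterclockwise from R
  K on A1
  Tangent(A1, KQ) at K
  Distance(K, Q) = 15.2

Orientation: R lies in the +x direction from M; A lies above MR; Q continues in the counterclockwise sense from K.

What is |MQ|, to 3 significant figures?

57.4

M is at the origin; M and R share the same y with |MR| = 48.5 and R on the +x side, so R = (48.5, 0.00). A1 meets MR tangentially, so AR is at right angles to MR, so A = R + (0, 14) = (48.5, 14.0). On A1, R sits at bearing -90° from A; a 140° counterclockwise sweep puts K at bearing 50°, so K = A + 14.0·(cos 50°, sin 50°) = (57.5, 24.7). Tangency of A1 to KQ means the radius AK is perpendicular to KQ, so KQ runs along (−sin 50°, cos 50°); with |KQ| = 15.2, Q = (45.9, 34.5). Then |MQ| = |Q − M| = 57.4.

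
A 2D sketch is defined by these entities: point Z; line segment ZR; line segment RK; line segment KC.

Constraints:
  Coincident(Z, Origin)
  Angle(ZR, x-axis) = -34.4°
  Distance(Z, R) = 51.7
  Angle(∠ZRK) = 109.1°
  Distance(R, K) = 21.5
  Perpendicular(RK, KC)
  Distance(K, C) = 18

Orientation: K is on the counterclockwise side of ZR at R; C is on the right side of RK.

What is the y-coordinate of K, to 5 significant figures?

-16.420

Z is at the origin; ZR runs at -34.4° with length 51.7, so R = 51.7·(cos -34.4°, sin -34.4°) = (42.658, -29.209). ∠ZRK = 109.1°, so RK runs at -34.4° + (180° − 109.1°) = 36.500° from the x-axis; with |RK| = 21.5, K = R + 21.5·(cos 36.500°, sin 36.500°) = (59.941, -16.420). So K.y = -16.420.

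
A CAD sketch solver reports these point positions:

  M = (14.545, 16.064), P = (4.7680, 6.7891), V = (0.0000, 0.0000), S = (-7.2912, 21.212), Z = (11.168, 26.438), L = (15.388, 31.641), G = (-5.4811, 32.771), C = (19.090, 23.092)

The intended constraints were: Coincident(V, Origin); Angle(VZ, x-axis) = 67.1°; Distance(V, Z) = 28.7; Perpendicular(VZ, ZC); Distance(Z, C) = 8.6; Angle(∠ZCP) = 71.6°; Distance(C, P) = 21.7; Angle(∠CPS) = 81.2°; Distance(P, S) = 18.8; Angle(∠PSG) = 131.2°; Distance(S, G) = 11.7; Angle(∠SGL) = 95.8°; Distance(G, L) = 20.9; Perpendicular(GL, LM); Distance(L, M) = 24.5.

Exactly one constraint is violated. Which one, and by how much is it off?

Distance(L, M) = 24.5 — off by 8.90.

V = (0.00, 0.00) ✓; VZ at 67.10° ✓; |VZ| = 28.70 ✓; ∠(VZ, ZC) = 90.00° ✓; |ZC| = 8.600 ✓; ∠ZCP = 71.60° ✓; |CP| = 21.70 ✓; ∠CPS = 81.20° ✓; |PS| = 18.80 ✓; ∠PSG = 131.2° ✓; |SG| = 11.70 ✓; ∠SGL = 95.80° ✓; |GL| = 20.90 ✓; ∠(GL, LM) = 90.00° ✓; |LM| = 15.60 ✗.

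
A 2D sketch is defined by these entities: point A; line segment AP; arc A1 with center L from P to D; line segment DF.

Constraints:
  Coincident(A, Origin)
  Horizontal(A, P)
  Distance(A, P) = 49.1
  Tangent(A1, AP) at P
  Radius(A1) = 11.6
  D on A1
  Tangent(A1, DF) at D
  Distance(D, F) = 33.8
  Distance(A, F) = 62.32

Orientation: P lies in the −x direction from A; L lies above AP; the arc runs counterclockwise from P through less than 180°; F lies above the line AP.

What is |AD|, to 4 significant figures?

39.74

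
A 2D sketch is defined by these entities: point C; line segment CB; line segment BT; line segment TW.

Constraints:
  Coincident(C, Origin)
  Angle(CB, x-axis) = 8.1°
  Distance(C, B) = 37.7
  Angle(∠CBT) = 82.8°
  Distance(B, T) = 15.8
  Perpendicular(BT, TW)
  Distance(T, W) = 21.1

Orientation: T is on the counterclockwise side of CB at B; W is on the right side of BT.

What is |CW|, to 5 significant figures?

59.542

C is at the origin; CB runs at 8.1° with length 37.7, so B = 37.7·(cos 8.1°, sin 8.1°) = (37.324, 5.3120). ∠CBT = 82.8°, so BT runs at 8.1° + (180° − 82.8°) = 105.30° from the x-axis; with |BT| = 15.8, T = B + 15.8·(cos 105.30°, sin 105.30°) = (33.155, 20.552). BT ⟂ TW; with |TW| = 21.1 on the right of BT, W = T + 21.1·(0.96456, 0.26387) = (53.507, 26.120). Then |CW| = |W − C| = 59.542.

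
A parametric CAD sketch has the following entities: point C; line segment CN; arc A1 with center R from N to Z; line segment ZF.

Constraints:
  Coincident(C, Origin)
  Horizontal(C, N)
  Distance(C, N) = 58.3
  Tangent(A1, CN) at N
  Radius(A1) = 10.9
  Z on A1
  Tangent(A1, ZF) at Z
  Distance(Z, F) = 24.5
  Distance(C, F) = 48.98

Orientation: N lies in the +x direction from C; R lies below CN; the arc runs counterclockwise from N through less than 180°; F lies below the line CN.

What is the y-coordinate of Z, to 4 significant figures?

-6.835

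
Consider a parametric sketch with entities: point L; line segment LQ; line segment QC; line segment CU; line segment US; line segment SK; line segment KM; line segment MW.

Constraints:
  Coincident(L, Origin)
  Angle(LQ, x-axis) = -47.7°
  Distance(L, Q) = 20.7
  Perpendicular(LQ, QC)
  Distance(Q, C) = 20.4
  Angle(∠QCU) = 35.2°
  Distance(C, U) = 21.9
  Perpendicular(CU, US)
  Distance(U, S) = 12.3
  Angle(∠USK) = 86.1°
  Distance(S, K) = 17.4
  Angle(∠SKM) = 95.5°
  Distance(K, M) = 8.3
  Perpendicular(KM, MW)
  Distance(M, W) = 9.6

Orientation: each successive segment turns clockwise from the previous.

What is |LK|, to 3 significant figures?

29.0

L is at the origin; LQ runs at -47.7° with length 20.7, so Q = (13.9, -15.3). LQ is perpendicular to QC, so QC runs at -138°; with |QC| = 20.4, C = (-1.16, -29.0). ∠QCU = 35.2° gives CU at 77.5° from the x-axis; with |CU| = 21.9, U = (3.58, -7.66). CU is perpendicular to US, so US runs at -12.5°; with |US| = 12.3, S = (15.6, -10.3). ∠USK = 86.1° gives SK at -106° from the x-axis; with |SK| = 17.4, K = (10.7, -27.0). Then |LK| = |K − L| = 29.0.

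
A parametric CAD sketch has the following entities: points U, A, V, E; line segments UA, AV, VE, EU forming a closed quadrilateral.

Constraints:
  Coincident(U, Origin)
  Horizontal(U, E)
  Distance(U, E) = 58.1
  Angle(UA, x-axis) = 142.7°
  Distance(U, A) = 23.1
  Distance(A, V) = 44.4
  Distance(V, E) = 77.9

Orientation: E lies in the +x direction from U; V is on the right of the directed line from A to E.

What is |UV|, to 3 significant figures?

33.1

Checks: |AV| = 44.40 ✓; |VE| = 77.90 ✓.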